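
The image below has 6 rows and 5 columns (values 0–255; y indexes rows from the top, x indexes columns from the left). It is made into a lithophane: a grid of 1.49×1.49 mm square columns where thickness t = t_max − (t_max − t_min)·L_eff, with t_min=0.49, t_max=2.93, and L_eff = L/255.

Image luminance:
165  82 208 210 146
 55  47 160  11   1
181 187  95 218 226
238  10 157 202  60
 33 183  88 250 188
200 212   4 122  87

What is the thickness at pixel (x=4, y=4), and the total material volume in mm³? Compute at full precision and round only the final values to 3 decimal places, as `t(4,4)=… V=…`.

t(4,4)=1.131 V=109.621

span = t_max - t_min = 2.93 - 0.49 = 2.440
L(4,4) = 188, L_eff = 188/255 = 0.737255
t(4,4) = 2.93 - 2.440·0.737255 = 1.131
Σt over all 6·5 pixels = 209851/4250 ≈ 49.3767059
V = pitch²·Σt = 1.49²·209851/4250 = 109.621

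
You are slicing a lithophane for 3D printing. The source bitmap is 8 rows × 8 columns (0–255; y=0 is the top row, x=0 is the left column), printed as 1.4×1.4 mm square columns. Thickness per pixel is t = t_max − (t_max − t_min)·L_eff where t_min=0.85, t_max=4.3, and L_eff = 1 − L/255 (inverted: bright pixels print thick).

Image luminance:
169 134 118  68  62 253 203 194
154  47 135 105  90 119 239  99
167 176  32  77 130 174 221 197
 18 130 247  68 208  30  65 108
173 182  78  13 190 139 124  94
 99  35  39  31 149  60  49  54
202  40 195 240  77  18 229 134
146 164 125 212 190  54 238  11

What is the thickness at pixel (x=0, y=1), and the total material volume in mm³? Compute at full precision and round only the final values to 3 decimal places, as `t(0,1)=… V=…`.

span = t_max - t_min = 4.3 - 0.85 = 3.450
L(0,1) = 154, L_eff = 1 - 154/255 = 0.396078 (inverted)
t(0,1) = 4.3 - 3.450·0.396078 = 2.934
Σt over all 8·8 pixels = 276963/1700 ≈ 162.9194118
V = pitch²·Σt = 1.4²·276963/1700 = 319.322

t(0,1)=2.934 V=319.322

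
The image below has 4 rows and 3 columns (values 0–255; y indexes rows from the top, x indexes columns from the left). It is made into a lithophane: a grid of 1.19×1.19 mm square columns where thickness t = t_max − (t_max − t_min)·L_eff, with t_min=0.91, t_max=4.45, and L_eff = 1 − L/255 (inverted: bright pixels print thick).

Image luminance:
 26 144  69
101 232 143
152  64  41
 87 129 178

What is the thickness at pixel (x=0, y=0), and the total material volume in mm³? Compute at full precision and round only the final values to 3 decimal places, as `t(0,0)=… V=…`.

t(0,0)=1.271 V=42.318

span = t_max - t_min = 4.45 - 0.91 = 3.540
L(0,0) = 26, L_eff = 1 - 26/255 = 0.898039 (inverted)
t(0,0) = 4.45 - 3.540·0.898039 = 1.271
Σt over all 4·3 pixels = 63502/2125 ≈ 29.8832941
V = pitch²·Σt = 1.19²·63502/2125 = 42.318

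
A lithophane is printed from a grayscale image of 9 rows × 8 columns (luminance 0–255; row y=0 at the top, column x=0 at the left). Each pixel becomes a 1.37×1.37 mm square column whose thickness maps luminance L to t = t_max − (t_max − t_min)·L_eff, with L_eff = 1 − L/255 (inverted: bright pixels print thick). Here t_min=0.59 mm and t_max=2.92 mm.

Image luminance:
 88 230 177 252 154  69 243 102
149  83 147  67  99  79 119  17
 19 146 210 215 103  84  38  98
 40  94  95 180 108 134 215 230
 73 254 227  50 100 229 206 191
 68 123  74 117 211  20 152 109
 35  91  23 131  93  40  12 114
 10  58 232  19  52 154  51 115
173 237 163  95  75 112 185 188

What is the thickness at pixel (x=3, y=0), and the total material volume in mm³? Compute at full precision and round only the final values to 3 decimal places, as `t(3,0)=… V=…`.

t(3,0)=2.893 V=229.722

span = t_max - t_min = 2.92 - 0.59 = 2.330
L(3,0) = 252, L_eff = 1 - 252/255 = 0.011765 (inverted)
t(3,0) = 2.92 - 2.330·0.011765 = 2.893
Σt over all 9·8 pixels = 1560529/12750 ≈ 122.3944314
V = pitch²·Σt = 1.37²·1560529/12750 = 229.722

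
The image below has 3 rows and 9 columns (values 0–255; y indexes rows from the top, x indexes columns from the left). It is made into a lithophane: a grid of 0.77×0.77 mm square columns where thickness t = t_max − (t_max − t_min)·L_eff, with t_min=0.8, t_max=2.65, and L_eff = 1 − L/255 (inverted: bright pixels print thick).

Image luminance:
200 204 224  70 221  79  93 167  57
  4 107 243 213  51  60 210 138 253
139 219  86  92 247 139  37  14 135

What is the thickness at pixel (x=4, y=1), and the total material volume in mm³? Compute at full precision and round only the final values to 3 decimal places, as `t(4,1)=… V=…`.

span = t_max - t_min = 2.65 - 0.8 = 1.850
L(4,1) = 51, L_eff = 1 - 51/255 = 0.800000 (inverted)
t(4,1) = 2.65 - 1.850·0.800000 = 1.170
Σt over all 3·9 pixels = 41189/850 ≈ 48.4576471
V = pitch²·Σt = 0.77²·41189/850 = 28.731

t(4,1)=1.170 V=28.731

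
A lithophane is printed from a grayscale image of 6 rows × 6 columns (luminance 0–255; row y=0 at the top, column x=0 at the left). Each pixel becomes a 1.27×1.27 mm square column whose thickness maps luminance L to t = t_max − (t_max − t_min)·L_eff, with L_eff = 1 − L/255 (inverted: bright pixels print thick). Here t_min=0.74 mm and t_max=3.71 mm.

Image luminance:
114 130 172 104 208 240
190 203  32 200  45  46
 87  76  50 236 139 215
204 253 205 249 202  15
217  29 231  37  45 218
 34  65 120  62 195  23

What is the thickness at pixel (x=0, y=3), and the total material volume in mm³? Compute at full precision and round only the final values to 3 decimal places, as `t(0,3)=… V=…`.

t(0,3)=3.116 V=134.848

span = t_max - t_min = 3.71 - 0.74 = 2.970
L(0,3) = 204, L_eff = 1 - 204/255 = 0.200000 (inverted)
t(0,3) = 3.71 - 2.970·0.200000 = 3.116
Σt over all 6·6 pixels = 710649/8500 ≈ 83.6057647
V = pitch²·Σt = 1.27²·710649/8500 = 134.848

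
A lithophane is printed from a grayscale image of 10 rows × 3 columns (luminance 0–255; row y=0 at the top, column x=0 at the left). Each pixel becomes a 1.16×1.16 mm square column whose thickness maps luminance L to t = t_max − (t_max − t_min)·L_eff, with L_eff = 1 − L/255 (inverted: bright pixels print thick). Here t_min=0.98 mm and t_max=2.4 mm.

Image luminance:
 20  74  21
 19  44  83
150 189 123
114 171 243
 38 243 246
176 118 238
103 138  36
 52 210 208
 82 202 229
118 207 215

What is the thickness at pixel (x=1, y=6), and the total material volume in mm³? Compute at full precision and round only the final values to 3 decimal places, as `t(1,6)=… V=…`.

t(1,6)=1.748 V=70.357

span = t_max - t_min = 2.4 - 0.98 = 1.420
L(1,6) = 138, L_eff = 1 - 138/255 = 0.458824 (inverted)
t(1,6) = 2.4 - 1.420·0.458824 = 1.748
Σt over all 10·3 pixels = 22222/425 ≈ 52.2870588
V = pitch²·Σt = 1.16²·22222/425 = 70.357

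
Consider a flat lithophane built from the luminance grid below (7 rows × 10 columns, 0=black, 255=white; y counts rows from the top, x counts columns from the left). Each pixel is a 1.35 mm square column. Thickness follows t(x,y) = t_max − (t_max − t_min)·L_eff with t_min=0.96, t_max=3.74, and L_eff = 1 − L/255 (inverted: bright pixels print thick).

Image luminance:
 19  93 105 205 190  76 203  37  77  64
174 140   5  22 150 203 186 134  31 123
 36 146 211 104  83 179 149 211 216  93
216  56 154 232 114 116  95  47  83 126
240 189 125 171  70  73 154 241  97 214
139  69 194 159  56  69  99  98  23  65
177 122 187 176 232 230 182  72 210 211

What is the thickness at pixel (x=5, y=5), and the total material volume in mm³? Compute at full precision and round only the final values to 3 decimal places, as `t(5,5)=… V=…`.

span = t_max - t_min = 3.74 - 0.96 = 2.780
L(5,5) = 69, L_eff = 1 - 69/255 = 0.729412 (inverted)
t(5,5) = 3.74 - 2.780·0.729412 = 1.712
Σt over all 7·10 pixels = 63008/375 ≈ 168.0213333
V = pitch²·Σt = 1.35²·63008/375 = 306.219

t(5,5)=1.712 V=306.219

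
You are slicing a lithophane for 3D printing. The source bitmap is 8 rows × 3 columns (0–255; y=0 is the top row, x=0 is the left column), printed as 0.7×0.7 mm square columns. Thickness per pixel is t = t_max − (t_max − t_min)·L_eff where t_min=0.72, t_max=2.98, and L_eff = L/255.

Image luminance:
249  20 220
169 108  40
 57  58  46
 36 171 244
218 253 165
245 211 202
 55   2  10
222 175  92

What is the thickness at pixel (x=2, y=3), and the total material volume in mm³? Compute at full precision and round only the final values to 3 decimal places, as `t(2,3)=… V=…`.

t(2,3)=0.817 V=20.853

span = t_max - t_min = 2.98 - 0.72 = 2.260
L(2,3) = 244, L_eff = 244/255 = 0.956863
t(2,3) = 2.98 - 2.260·0.956863 = 0.817
Σt over all 8·3 pixels = 271298/6375 ≈ 42.5565490
V = pitch²·Σt = 0.7²·271298/6375 = 20.853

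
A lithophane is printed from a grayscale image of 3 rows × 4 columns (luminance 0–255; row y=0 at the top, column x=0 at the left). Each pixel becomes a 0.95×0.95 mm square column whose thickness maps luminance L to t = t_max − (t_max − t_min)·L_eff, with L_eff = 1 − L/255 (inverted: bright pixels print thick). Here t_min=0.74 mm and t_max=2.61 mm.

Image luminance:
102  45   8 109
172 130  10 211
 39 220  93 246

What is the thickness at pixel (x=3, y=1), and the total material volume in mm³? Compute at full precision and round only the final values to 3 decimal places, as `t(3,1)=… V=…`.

span = t_max - t_min = 2.61 - 0.74 = 1.870
L(3,1) = 211, L_eff = 1 - 211/255 = 0.172549 (inverted)
t(3,1) = 2.61 - 1.870·0.172549 = 2.287
Σt over all 3·4 pixels = 5711/300 ≈ 19.0366667
V = pitch²·Σt = 0.95²·5711/300 = 17.181

t(3,1)=2.287 V=17.181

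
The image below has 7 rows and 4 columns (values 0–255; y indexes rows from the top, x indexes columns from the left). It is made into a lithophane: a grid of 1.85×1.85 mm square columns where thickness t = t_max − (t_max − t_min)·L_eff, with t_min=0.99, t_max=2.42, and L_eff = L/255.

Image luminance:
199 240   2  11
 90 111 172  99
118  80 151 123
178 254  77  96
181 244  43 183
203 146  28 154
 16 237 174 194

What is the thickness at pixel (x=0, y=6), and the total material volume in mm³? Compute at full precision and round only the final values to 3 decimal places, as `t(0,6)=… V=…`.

t(0,6)=2.330 V=158.899

span = t_max - t_min = 2.42 - 0.99 = 1.430
L(0,6) = 16, L_eff = 16/255 = 0.062745
t(0,6) = 2.42 - 1.430·0.062745 = 2.330
Σt over all 7·4 pixels = 98659/2125 ≈ 46.4277647
V = pitch²·Σt = 1.85²·98659/2125 = 158.899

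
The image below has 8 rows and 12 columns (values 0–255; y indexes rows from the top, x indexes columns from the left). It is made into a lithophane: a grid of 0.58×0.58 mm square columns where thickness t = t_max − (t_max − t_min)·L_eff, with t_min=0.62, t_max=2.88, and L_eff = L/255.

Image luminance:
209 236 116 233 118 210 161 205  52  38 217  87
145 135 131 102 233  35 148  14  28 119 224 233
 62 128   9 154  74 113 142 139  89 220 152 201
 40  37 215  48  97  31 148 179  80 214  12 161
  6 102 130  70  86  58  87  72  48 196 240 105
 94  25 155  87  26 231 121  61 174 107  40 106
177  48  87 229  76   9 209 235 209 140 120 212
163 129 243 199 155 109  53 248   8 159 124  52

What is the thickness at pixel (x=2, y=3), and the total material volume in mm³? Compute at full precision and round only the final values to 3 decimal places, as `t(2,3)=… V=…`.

span = t_max - t_min = 2.88 - 0.62 = 2.260
L(2,3) = 215, L_eff = 215/255 = 0.843137
t(2,3) = 2.88 - 2.260·0.843137 = 0.975
Σt over all 8·12 pixels = 361633/2125 ≈ 170.1802353
V = pitch²·Σt = 0.58²·361633/2125 = 57.249

t(2,3)=0.975 V=57.249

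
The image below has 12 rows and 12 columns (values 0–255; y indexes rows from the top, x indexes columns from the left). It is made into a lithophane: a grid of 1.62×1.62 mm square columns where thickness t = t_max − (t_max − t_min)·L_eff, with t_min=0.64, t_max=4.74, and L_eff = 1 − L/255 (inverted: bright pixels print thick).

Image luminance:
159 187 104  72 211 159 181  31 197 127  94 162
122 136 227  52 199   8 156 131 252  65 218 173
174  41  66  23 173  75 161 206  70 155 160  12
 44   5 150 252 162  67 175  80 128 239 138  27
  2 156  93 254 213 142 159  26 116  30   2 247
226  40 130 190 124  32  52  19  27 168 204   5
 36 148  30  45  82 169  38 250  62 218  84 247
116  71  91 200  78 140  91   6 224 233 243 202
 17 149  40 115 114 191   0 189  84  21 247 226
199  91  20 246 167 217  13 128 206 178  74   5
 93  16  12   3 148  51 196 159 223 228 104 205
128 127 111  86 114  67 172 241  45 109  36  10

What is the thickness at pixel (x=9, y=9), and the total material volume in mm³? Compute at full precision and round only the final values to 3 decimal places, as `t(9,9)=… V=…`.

span = t_max - t_min = 4.74 - 0.64 = 4.100
L(9,9) = 178, L_eff = 1 - 178/255 = 0.301961 (inverted)
t(9,9) = 4.74 - 4.100·0.301961 = 3.502
Σt over all 12·12 pixels = 478058/1275 ≈ 374.9474510
V = pitch²·Σt = 1.62²·478058/1275 = 984.012

t(9,9)=3.502 V=984.012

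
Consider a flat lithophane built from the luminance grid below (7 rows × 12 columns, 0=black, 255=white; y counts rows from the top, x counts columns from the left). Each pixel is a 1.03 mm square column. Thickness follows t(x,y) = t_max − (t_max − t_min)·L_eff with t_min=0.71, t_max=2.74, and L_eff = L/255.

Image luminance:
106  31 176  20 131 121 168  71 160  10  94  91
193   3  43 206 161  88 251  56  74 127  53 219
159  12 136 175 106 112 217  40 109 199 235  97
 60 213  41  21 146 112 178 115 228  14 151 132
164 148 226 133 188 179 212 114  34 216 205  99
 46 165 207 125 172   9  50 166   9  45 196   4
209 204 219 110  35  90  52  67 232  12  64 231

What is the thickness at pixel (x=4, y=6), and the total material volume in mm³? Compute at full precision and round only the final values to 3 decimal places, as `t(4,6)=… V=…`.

span = t_max - t_min = 2.74 - 0.71 = 2.030
L(4,6) = 35, L_eff = 35/255 = 0.137255
t(4,6) = 2.74 - 2.030·0.137255 = 2.461
Σt over all 7·12 pixels = 1889293/12750 ≈ 148.1798431
V = pitch²·Σt = 1.03²·1889293/12750 = 157.204

t(4,6)=2.461 V=157.204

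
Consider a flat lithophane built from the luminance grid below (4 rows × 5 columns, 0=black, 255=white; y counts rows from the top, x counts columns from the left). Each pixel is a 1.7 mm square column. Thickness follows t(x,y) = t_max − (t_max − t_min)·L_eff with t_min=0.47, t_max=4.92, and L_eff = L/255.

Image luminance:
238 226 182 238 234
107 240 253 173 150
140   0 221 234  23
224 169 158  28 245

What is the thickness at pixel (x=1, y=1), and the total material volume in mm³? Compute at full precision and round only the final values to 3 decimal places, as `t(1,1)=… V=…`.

t(1,1)=0.732 V=108.717

span = t_max - t_min = 4.92 - 0.47 = 4.450
L(1,1) = 240, L_eff = 240/255 = 0.941176
t(1,1) = 4.92 - 4.450·0.941176 = 0.732
Σt over all 4·5 pixels = 63951/1700 ≈ 37.6182353
V = pitch²·Σt = 1.7²·63951/1700 = 108.717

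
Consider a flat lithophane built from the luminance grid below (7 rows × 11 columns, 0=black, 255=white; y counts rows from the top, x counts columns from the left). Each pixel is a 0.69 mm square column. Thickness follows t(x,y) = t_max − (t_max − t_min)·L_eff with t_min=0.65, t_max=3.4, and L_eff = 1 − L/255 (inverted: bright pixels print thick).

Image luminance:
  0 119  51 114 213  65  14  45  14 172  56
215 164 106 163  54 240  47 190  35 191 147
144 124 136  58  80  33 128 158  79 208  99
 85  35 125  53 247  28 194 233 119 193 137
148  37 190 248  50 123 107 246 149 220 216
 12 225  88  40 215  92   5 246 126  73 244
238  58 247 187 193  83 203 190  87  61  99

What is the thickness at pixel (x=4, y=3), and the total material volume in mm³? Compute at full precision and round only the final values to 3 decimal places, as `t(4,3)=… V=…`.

t(4,3)=3.314 V=74.439

span = t_max - t_min = 3.4 - 0.65 = 2.750
L(4,3) = 247, L_eff = 1 - 247/255 = 0.031373 (inverted)
t(4,3) = 3.4 - 2.750·0.031373 = 3.314
Σt over all 7·11 pixels = 79739/510 ≈ 156.3509804
V = pitch²·Σt = 0.69²·79739/510 = 74.439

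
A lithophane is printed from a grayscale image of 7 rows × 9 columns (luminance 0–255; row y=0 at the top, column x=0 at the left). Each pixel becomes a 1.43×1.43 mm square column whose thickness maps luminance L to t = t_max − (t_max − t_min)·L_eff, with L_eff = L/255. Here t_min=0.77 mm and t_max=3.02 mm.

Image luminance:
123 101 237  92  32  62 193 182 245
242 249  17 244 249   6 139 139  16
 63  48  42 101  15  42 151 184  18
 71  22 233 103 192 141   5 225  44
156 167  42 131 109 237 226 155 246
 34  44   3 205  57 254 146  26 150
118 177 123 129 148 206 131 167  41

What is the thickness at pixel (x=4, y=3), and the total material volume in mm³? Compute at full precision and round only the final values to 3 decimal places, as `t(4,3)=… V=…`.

span = t_max - t_min = 3.02 - 0.77 = 2.250
L(4,3) = 192, L_eff = 192/255 = 0.752941
t(4,3) = 3.02 - 2.250·0.752941 = 1.326
Σt over all 7·9 pixels = 102501/850 ≈ 120.5894118
V = pitch²·Σt = 1.43²·102501/850 = 246.593

t(4,3)=1.326 V=246.593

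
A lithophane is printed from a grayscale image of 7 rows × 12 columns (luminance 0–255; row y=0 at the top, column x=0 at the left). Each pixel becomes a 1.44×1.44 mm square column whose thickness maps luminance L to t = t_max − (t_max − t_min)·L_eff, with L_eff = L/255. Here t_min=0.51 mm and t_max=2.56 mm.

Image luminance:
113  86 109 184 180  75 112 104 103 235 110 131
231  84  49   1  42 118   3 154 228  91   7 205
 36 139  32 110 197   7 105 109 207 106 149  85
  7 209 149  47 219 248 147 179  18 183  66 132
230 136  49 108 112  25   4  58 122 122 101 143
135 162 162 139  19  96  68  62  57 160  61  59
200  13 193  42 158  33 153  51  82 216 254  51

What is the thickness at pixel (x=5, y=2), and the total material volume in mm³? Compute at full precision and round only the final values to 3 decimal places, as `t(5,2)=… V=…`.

t(5,2)=2.504 V=287.924

span = t_max - t_min = 2.56 - 0.51 = 2.050
L(5,2) = 7, L_eff = 7/255 = 0.027451
t(5,2) = 2.56 - 2.050·0.027451 = 2.504
Σt over all 7·12 pixels = 236049/1700 ≈ 138.8523529
V = pitch²·Σt = 1.44²·236049/1700 = 287.924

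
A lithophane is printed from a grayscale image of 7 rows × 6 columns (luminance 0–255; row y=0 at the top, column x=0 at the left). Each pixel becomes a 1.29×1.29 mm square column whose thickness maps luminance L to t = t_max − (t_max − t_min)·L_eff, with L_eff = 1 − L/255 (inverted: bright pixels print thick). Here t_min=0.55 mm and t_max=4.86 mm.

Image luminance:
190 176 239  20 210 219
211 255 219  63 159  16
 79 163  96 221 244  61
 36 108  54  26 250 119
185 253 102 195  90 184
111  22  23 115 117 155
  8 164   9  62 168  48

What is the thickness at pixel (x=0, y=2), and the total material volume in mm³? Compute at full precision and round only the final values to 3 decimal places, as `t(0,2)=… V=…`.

t(0,2)=1.885 V=191.590

span = t_max - t_min = 4.86 - 0.55 = 4.310
L(0,2) = 79, L_eff = 1 - 79/255 = 0.690196 (inverted)
t(0,2) = 4.86 - 4.310·0.690196 = 1.885
Σt over all 7·6 pixels = 195723/1700 ≈ 115.1311765
V = pitch²·Σt = 1.29²·195723/1700 = 191.590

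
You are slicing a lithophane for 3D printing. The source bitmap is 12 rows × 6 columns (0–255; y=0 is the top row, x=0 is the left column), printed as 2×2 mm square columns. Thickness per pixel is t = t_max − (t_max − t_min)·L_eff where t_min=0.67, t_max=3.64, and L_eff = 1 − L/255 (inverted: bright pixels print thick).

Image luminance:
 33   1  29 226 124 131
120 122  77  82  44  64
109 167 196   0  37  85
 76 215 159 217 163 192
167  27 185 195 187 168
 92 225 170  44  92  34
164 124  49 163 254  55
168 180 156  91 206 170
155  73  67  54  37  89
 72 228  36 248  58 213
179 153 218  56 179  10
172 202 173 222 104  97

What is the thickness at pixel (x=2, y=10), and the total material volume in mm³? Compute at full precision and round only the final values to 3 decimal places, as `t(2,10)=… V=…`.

span = t_max - t_min = 3.64 - 0.67 = 2.970
L(2,10) = 218, L_eff = 1 - 218/255 = 0.145098 (inverted)
t(2,10) = 3.64 - 2.970·0.145098 = 3.209
Σt over all 12·6 pixels = 131391/850 ≈ 154.5776471
V = pitch²·Σt = 2²·131391/850 = 618.311

t(2,10)=3.209 V=618.311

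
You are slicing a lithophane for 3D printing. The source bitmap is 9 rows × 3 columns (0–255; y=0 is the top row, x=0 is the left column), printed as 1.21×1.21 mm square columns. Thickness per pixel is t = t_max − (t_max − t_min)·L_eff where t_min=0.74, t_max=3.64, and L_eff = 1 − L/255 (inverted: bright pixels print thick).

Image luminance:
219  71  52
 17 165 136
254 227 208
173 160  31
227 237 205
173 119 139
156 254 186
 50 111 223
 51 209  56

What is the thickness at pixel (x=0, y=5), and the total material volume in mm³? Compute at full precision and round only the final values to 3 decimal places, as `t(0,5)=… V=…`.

t(0,5)=2.707 V=97.670

span = t_max - t_min = 3.64 - 0.74 = 2.900
L(0,5) = 173, L_eff = 1 - 173/255 = 0.321569 (inverted)
t(0,5) = 3.64 - 2.900·0.321569 = 2.707
Σt over all 9·3 pixels = 17011/255 ≈ 66.7098039
V = pitch²·Σt = 1.21²·17011/255 = 97.670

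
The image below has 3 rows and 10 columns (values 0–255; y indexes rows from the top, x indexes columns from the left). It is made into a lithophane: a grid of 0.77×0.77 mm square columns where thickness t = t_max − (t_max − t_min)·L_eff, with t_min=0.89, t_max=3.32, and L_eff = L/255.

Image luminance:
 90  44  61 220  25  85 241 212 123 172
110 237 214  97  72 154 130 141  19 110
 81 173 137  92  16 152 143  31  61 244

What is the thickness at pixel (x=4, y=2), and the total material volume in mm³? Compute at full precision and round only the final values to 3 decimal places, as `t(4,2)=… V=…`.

span = t_max - t_min = 3.32 - 0.89 = 2.430
L(4,2) = 16, L_eff = 16/255 = 0.062745
t(4,2) = 3.32 - 2.430·0.062745 = 3.168
Σt over all 3·10 pixels = 547953/8500 ≈ 64.4650588
V = pitch²·Σt = 0.77²·547953/8500 = 38.221

t(4,2)=3.168 V=38.221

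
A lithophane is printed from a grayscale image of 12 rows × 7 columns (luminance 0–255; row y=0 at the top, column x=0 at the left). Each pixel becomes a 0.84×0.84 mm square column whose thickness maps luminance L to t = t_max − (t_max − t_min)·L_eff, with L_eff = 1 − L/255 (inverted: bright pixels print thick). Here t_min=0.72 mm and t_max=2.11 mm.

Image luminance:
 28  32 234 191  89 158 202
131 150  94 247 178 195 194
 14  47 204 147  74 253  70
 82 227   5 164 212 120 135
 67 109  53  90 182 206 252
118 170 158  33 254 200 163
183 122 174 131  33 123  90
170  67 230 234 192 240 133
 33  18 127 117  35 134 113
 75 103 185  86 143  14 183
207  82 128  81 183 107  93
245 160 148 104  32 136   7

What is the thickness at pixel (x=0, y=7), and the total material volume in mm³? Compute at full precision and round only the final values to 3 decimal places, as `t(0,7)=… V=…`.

t(0,7)=1.647 V=85.495

span = t_max - t_min = 2.11 - 0.72 = 1.390
L(0,7) = 170, L_eff = 1 - 170/255 = 0.333333 (inverted)
t(0,7) = 2.11 - 1.390·0.333333 = 1.647
Σt over all 12·7 pixels = 1029909/8500 ≈ 121.1657647
V = pitch²·Σt = 0.84²·1029909/8500 = 85.495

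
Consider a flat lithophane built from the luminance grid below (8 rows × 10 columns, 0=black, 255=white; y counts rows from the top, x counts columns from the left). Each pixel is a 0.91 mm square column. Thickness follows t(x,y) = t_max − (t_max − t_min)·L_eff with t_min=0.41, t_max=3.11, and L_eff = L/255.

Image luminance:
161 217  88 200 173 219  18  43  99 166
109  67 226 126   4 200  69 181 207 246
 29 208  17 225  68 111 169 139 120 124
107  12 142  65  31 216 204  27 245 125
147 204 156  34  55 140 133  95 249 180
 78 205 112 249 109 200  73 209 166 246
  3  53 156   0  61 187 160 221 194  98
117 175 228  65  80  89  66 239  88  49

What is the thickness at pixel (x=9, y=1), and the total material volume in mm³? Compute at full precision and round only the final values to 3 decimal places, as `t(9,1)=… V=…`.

span = t_max - t_min = 3.11 - 0.41 = 2.700
L(9,1) = 246, L_eff = 246/255 = 0.964706
t(9,1) = 3.11 - 2.700·0.964706 = 0.505
Σt over all 8·10 pixels = 58166/425 ≈ 136.8611765
V = pitch²·Σt = 0.91²·58166/425 = 113.335

t(9,1)=0.505 V=113.335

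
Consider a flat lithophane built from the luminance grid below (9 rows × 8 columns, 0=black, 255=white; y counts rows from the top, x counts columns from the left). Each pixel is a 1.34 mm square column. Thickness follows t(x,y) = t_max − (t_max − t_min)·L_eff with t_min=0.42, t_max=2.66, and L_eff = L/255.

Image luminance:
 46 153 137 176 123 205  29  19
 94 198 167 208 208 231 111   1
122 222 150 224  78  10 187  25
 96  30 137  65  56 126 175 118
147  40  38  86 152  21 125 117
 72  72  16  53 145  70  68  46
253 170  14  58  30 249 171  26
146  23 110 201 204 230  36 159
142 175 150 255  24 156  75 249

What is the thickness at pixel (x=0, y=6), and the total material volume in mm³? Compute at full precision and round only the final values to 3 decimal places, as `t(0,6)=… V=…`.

t(0,6)=0.438 V=209.806

span = t_max - t_min = 2.66 - 0.42 = 2.240
L(0,6) = 253, L_eff = 253/255 = 0.992157
t(0,6) = 2.66 - 2.240·0.992157 = 0.438
Σt over all 9·8 pixels = 744884/6375 ≈ 116.8445490
V = pitch²·Σt = 1.34²·744884/6375 = 209.806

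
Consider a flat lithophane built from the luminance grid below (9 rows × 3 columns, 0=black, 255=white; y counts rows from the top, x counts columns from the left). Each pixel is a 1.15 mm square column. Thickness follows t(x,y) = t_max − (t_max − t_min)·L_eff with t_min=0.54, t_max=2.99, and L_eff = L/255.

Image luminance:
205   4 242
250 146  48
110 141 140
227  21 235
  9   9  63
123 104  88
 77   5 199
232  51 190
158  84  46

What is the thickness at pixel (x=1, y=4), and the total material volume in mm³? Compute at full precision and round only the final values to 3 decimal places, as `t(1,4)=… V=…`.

t(1,4)=2.904 V=66.016

span = t_max - t_min = 2.99 - 0.54 = 2.450
L(1,4) = 9, L_eff = 9/255 = 0.035294
t(1,4) = 2.99 - 2.450·0.035294 = 2.904
Σt over all 9·3 pixels = 4243/85 ≈ 49.9176471
V = pitch²·Σt = 1.15²·4243/85 = 66.016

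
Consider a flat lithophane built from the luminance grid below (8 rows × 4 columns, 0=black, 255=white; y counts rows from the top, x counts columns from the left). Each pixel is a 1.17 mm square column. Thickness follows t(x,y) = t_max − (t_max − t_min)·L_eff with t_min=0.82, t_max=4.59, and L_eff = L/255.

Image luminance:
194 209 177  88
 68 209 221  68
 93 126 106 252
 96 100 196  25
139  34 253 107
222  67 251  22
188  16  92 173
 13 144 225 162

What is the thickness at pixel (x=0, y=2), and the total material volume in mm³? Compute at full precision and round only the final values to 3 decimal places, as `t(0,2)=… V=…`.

t(0,2)=3.215 V=113.311

span = t_max - t_min = 4.59 - 0.82 = 3.770
L(0,2) = 93, L_eff = 93/255 = 0.364706
t(0,2) = 4.59 - 3.770·0.364706 = 3.215
Σt over all 8·4 pixels = 527692/6375 ≈ 82.7752157
V = pitch²·Σt = 1.17²·527692/6375 = 113.311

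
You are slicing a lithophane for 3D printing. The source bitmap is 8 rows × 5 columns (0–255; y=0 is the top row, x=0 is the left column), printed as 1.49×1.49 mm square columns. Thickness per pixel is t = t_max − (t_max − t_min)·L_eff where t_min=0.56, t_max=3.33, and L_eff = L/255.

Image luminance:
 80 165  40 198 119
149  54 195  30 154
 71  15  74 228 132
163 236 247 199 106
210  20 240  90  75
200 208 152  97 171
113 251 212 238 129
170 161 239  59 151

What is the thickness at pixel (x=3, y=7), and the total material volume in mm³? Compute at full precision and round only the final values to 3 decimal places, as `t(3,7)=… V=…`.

t(3,7)=2.689 V=154.854

span = t_max - t_min = 3.33 - 0.56 = 2.770
L(3,7) = 59, L_eff = 59/255 = 0.231373
t(3,7) = 3.33 - 2.770·0.231373 = 2.689
Σt over all 8·5 pixels = 592881/8500 ≈ 69.7507059
V = pitch²·Σt = 1.49²·592881/8500 = 154.854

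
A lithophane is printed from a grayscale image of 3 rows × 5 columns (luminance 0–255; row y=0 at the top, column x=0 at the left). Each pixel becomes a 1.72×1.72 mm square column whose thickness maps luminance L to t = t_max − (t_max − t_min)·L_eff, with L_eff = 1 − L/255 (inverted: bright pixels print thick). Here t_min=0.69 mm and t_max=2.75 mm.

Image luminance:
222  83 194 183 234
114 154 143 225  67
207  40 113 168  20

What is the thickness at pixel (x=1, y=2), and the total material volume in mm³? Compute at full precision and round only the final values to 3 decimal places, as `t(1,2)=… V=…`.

t(1,2)=1.013 V=82.409

span = t_max - t_min = 2.75 - 0.69 = 2.060
L(1,2) = 40, L_eff = 1 - 40/255 = 0.843137 (inverted)
t(1,2) = 2.75 - 2.060·0.843137 = 1.013
Σt over all 3·5 pixels = 710327/25500 ≈ 27.8559608
V = pitch²·Σt = 1.72²·710327/25500 = 82.409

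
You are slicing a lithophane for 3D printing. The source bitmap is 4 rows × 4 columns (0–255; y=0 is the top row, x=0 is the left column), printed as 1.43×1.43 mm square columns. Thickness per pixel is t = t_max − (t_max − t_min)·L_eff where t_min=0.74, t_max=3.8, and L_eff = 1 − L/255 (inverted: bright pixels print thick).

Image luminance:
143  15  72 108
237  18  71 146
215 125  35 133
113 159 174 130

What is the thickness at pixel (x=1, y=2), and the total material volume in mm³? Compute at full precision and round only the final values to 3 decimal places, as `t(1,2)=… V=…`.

t(1,2)=2.240 V=70.688

span = t_max - t_min = 3.8 - 0.74 = 3.060
L(1,2) = 125, L_eff = 1 - 125/255 = 0.509804 (inverted)
t(1,2) = 3.8 - 3.060·0.509804 = 2.240
Σt over all 4·4 pixels = 34.568
V = pitch²·Σt = 1.43²·34.568 = 70.688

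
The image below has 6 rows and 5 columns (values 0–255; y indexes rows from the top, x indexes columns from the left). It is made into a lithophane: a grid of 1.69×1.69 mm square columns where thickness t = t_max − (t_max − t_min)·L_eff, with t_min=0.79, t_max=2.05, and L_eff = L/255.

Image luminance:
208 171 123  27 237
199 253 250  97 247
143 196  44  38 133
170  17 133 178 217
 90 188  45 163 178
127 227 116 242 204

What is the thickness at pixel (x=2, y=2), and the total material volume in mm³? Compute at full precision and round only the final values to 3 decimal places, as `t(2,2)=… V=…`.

t(2,2)=1.833 V=109.872

span = t_max - t_min = 2.05 - 0.79 = 1.260
L(2,2) = 44, L_eff = 44/255 = 0.172549
t(2,2) = 2.05 - 1.260·0.172549 = 1.833
Σt over all 6·5 pixels = 81747/2125 ≈ 38.4691765
V = pitch²·Σt = 1.69²·81747/2125 = 109.872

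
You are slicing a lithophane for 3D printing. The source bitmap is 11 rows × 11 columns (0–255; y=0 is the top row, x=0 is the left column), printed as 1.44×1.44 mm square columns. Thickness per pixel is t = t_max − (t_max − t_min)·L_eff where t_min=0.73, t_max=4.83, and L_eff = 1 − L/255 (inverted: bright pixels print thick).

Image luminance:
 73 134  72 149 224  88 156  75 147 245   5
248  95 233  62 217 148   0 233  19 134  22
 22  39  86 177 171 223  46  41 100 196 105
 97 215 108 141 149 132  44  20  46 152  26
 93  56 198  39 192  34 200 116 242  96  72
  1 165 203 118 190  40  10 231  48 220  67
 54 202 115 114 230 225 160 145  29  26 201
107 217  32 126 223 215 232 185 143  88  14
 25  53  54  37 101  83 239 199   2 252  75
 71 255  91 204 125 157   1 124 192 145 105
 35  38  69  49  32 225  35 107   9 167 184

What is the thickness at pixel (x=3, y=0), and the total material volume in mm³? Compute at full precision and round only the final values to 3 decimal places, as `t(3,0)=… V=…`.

t(3,0)=3.126 V=662.227

span = t_max - t_min = 4.83 - 0.73 = 4.100
L(3,0) = 149, L_eff = 1 - 149/255 = 0.415686 (inverted)
t(3,0) = 4.83 - 4.100·0.415686 = 3.126
Σt over all 11·11 pixels = 1628741/5100 ≈ 319.3609804
V = pitch²·Σt = 1.44²·1628741/5100 = 662.227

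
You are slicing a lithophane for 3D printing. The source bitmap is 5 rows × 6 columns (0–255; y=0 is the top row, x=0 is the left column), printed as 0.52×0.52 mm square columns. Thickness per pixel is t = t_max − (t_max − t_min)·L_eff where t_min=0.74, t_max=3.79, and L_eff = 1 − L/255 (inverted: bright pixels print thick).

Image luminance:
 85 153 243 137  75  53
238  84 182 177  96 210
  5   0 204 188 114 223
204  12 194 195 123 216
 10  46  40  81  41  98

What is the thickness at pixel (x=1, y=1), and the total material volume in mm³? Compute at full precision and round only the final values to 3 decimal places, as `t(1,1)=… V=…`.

span = t_max - t_min = 3.79 - 0.74 = 3.050
L(1,1) = 84, L_eff = 1 - 84/255 = 0.670588 (inverted)
t(1,1) = 3.79 - 3.050·0.670588 = 1.745
Σt over all 5·6 pixels = 340567/5100 ≈ 66.7778431
V = pitch²·Σt = 0.52²·340567/5100 = 18.057

t(1,1)=1.745 V=18.057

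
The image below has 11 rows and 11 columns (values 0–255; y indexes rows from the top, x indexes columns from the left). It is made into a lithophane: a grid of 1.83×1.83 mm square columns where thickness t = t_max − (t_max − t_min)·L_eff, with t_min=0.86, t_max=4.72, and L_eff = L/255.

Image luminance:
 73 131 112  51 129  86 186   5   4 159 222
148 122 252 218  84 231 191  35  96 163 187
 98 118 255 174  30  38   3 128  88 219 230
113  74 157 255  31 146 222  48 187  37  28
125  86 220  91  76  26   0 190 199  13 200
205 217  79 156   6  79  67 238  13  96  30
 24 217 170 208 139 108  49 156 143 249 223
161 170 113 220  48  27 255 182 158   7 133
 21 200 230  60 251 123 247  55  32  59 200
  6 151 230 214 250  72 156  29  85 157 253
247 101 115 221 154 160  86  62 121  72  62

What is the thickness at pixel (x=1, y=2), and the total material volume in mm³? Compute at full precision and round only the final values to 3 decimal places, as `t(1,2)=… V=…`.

t(1,2)=2.934 V=1120.898

span = t_max - t_min = 4.72 - 0.86 = 3.860
L(1,2) = 118, L_eff = 118/255 = 0.462745
t(1,2) = 4.72 - 3.860·0.462745 = 2.934
Σt over all 11·11 pixels = 711251/2125 ≈ 334.7063529
V = pitch²·Σt = 1.83²·711251/2125 = 1120.898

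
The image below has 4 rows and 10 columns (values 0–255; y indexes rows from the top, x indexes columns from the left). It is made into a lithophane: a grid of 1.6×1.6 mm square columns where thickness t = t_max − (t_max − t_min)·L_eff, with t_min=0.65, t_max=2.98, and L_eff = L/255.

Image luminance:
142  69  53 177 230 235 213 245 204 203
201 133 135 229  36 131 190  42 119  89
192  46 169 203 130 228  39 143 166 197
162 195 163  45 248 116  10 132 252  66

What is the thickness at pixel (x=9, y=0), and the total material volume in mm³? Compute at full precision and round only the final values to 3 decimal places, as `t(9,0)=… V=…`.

t(9,0)=1.125 V=165.318

span = t_max - t_min = 2.98 - 0.65 = 2.330
L(9,0) = 203, L_eff = 203/255 = 0.796078
t(9,0) = 2.98 - 2.330·0.796078 = 1.125
Σt over all 4·10 pixels = 823363/12750 ≈ 64.5774902
V = pitch²·Σt = 1.6²·823363/12750 = 165.318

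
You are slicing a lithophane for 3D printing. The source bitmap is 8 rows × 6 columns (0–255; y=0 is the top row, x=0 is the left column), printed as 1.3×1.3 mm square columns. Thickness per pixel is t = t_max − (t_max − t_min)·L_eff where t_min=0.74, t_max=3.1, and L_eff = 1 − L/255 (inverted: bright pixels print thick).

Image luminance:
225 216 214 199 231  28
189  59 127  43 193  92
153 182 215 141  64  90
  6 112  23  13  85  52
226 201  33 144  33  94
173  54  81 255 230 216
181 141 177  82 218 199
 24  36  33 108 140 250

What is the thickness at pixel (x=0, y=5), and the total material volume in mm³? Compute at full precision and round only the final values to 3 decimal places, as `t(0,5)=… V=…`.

t(0,5)=2.341 V=158.269

span = t_max - t_min = 3.1 - 0.74 = 2.360
L(0,5) = 173, L_eff = 1 - 173/255 = 0.321569 (inverted)
t(0,5) = 3.1 - 2.360·0.321569 = 2.341
Σt over all 8·6 pixels = 597019/6375 ≈ 93.6500392
V = pitch²·Σt = 1.3²·597019/6375 = 158.269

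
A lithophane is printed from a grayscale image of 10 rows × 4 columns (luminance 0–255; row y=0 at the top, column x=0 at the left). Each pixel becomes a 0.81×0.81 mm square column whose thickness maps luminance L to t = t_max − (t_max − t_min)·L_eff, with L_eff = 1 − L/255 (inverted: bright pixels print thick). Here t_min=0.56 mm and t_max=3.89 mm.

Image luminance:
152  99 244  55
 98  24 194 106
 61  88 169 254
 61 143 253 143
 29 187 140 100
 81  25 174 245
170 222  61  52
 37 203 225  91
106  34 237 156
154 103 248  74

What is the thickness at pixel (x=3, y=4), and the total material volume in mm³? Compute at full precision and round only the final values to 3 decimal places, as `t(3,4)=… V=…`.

t(3,4)=1.866 V=60.089

span = t_max - t_min = 3.89 - 0.56 = 3.330
L(3,4) = 100, L_eff = 1 - 100/255 = 0.607843 (inverted)
t(3,4) = 3.89 - 3.330·0.607843 = 1.866
Σt over all 10·4 pixels = 389239/4250 ≈ 91.5856471
V = pitch²·Σt = 0.81²·389239/4250 = 60.089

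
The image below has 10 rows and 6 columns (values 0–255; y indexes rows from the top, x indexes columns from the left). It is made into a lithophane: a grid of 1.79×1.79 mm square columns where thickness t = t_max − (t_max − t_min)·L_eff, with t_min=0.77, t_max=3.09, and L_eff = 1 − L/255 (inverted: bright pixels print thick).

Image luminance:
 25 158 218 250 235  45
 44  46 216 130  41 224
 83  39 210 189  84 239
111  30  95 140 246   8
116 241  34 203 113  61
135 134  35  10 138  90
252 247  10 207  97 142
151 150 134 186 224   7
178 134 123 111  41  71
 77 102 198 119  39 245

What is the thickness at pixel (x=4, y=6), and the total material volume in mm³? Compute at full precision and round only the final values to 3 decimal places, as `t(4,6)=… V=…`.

span = t_max - t_min = 3.09 - 0.77 = 2.320
L(4,6) = 97, L_eff = 1 - 97/255 = 0.619608 (inverted)
t(4,6) = 3.09 - 2.320·0.619608 = 1.653
Σt over all 10·6 pixels = 738863/6375 ≈ 115.9000784
V = pitch²·Σt = 1.79²·738863/6375 = 371.355

t(4,6)=1.653 V=371.355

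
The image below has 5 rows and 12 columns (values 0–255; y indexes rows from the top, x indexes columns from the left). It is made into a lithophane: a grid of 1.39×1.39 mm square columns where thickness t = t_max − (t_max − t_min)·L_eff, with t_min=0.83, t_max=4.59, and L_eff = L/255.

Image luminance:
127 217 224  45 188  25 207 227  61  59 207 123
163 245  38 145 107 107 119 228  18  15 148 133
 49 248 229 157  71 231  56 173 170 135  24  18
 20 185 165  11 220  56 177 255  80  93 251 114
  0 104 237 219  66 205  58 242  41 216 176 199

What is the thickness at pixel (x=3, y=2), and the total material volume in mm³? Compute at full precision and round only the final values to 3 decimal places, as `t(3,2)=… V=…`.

t(3,2)=2.275 V=300.570

span = t_max - t_min = 4.59 - 0.83 = 3.760
L(3,2) = 157, L_eff = 157/255 = 0.615686
t(3,2) = 4.59 - 3.760·0.615686 = 2.275
Σt over all 5·12 pixels = 330579/2125 ≈ 155.5665882
V = pitch²·Σt = 1.39²·330579/2125 = 300.570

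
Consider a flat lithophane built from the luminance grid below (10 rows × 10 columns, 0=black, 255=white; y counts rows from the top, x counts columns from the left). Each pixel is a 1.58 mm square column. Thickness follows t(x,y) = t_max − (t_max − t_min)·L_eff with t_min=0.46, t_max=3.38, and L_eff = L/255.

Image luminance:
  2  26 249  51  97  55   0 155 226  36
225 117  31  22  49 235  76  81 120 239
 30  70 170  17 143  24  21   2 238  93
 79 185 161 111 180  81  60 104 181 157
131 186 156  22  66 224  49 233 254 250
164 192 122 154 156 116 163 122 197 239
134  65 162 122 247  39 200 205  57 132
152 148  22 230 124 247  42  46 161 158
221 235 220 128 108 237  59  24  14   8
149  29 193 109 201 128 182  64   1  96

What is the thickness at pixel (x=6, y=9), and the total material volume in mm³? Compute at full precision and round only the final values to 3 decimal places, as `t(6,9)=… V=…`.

span = t_max - t_min = 3.38 - 0.46 = 2.920
L(6,9) = 182, L_eff = 182/255 = 0.713725
t(6,9) = 3.38 - 2.920·0.713725 = 1.296
Σt over all 10·10 pixels = 1242688/6375 ≈ 194.9314510
V = pitch²·Σt = 1.58²·1242688/6375 = 486.627

t(6,9)=1.296 V=486.627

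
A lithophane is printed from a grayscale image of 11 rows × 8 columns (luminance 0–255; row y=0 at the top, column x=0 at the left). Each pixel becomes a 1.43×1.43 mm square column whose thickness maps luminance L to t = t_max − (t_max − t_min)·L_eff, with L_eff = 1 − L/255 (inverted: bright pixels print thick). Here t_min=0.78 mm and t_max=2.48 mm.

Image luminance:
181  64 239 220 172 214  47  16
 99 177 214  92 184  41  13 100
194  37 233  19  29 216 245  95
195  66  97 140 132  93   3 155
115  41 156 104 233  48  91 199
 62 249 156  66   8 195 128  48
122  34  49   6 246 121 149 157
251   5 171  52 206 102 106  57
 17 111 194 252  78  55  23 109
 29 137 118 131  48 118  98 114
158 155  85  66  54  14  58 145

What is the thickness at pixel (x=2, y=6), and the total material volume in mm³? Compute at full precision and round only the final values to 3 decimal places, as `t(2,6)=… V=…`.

span = t_max - t_min = 2.48 - 0.78 = 1.700
L(2,6) = 49, L_eff = 1 - 49/255 = 0.807843 (inverted)
t(2,6) = 2.48 - 1.700·0.807843 = 1.107
Σt over all 11·8 pixels = 136.12
V = pitch²·Σt = 1.43²·136.12 = 278.352

t(2,6)=1.107 V=278.352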